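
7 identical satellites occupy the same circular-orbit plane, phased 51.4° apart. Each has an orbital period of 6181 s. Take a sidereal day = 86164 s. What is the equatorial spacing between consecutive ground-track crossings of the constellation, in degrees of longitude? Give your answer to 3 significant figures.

3.69°

Single-satellite node shift = (6181.0/86164) × 360° = 25.82°.
With 7 satellites evenly phased, successive equator crossings are 25.82/7 = 3.689° apart.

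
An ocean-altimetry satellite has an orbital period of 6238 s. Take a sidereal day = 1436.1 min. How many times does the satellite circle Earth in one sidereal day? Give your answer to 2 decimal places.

Orbits per sidereal day = 86166 / 6238.0 = 13.813.

13.81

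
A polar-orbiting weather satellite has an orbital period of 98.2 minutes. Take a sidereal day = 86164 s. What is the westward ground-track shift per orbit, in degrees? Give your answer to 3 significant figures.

24.6°

T = 98.2 min = 5892.0 s.
During one orbit Earth rotates (5892.0 / 86164) × 360° = 24.62°.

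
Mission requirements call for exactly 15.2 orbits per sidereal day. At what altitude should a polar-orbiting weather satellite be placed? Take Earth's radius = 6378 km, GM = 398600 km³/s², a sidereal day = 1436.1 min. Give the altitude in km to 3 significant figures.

494 km

Required period T = 86166 / 15.2 = 5668.8 s.
From T = 2π√(a³/μ): a = (μ T²/4π²)^(1/3) = (398600 × 5668.8² / 4π²)^(1/3) = 6872 km.
Altitude h = a − R = 6872 − 6378 = 494 km.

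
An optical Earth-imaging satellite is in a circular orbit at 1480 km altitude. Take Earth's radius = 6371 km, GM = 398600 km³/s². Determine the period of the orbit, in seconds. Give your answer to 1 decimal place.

6923.1 seconds

Semi-major axis a = 6371 + 1480 = 7851 km. Period T = 2π√(a³/μ) = 2π√(7851³/398600) = 6923.1 s = 115.38 min.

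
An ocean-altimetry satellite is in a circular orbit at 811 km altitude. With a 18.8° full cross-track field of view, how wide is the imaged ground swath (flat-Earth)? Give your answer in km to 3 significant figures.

Half-angle = 18.8°/2 = 9.4°.
Swath width ≈ 2h·tan(θ/2) = 2 × 811 × tan(9.4°) = 268.5 km.

269 km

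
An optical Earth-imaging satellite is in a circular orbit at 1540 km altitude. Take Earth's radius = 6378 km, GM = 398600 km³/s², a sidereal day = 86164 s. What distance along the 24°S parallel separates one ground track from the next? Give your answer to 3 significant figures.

2980 km

Semi-major axis a = 6378 + 1540 = 7918 km. Period T = 2π√(a³/μ) = 2π√(7918³/398600) = 7011.9 s = 116.86 min.
Node shift per orbit = (7011.9/86164) × 360° = 29.30°.
Equatorial spacing = 29.30 × 111.3 km/° = 3261 km.
At 24° latitude, spacing = 3261 × cos(24°) = 2979 km.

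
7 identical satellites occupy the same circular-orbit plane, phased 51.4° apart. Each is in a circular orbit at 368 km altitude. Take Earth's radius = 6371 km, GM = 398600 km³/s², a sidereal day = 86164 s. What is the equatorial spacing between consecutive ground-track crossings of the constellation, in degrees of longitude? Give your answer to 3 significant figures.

3.29°

Semi-major axis a = 6371 + 368 = 6739 km. Period T = 2π√(a³/μ) = 2π√(6739³/398600) = 5505.6 s = 91.76 min.
Single-satellite node shift = (5505.6/86164) × 360° = 23.00°.
With 7 satellites evenly phased, successive equator crossings are 23.00/7 = 3.286° apart.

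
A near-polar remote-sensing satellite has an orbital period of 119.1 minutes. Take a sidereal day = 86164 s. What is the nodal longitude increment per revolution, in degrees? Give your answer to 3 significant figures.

29.9°

T = 119.1 min = 7146.0 s.
During one orbit Earth rotates (7146.0 / 86164) × 360° = 29.86°.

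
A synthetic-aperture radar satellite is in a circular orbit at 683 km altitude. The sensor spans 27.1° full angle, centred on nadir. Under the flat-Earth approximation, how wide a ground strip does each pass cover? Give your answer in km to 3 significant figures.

329 km

Half-angle = 27.1°/2 = 13.55°.
Swath width ≈ 2h·tan(θ/2) = 2 × 683 × tan(13.55°) = 329.2 km.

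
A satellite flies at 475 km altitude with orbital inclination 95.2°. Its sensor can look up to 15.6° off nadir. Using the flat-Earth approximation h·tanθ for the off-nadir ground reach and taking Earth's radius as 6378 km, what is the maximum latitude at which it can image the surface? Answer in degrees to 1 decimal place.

Retrograde orbit: the ground track reaches ±(180° − i) = ±(180 − 95.2) = ±84.8°.
Sensor half-swath on the ground ≈ 475·tan(15.6°) = 133 km = 1.19° of latitude.
Maximum observable latitude ≈ 84.8 + 1.19 = 86.0°.

86.0°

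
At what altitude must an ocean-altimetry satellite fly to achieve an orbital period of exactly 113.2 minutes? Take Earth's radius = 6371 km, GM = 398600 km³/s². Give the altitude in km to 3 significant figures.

1380 km

T = 113.2 min = 6792.0 s.
From T = 2π√(a³/μ): a = (μ T²/4π²)^(1/3) = (398600 × 6792.0² / 4π²)^(1/3) = 7752 km.
Altitude h = a − R = 7752 − 6371 = 1381 km.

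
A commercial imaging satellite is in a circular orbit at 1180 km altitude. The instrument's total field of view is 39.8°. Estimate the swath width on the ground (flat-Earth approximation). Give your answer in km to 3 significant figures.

854 km

Half-angle = 39.8°/2 = 19.9°.
Swath width ≈ 2h·tan(θ/2) = 2 × 1180 × tan(19.9°) = 854.3 km.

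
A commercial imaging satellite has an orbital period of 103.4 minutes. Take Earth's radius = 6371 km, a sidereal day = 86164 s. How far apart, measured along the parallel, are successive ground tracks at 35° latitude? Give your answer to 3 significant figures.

2360 km

T = 103.4 min = 6204.0 s.
Node shift per orbit = (6204.0/86164) × 360° = 25.92°.
Equatorial spacing = 25.92 × 111.2 km/° = 2882 km.
At 35° latitude, spacing = 2882 × cos(35°) = 2361 km.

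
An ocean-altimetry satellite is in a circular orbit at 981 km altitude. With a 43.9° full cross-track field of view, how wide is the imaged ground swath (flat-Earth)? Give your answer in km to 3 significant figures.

Half-angle = 43.9°/2 = 21.95°.
Swath width ≈ 2h·tan(θ/2) = 2 × 981 × tan(21.95°) = 790.7 km.

791 km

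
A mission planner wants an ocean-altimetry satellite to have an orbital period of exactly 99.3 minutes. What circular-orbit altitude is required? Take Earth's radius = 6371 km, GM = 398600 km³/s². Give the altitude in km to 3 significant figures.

732 km

T = 99.3 min = 5958.0 s.
From T = 2π√(a³/μ): a = (μ T²/4π²)^(1/3) = (398600 × 5958.0² / 4π²)^(1/3) = 7103 km.
Altitude h = a − R = 7103 − 6371 = 732 km.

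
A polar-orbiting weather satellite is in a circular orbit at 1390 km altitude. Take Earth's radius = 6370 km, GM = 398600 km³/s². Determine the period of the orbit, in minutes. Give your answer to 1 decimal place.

Semi-major axis a = 6370 + 1390 = 7760 km. Period T = 2π√(a³/μ) = 2π√(7760³/398600) = 6803.1 s = 113.38 min.

113.4 min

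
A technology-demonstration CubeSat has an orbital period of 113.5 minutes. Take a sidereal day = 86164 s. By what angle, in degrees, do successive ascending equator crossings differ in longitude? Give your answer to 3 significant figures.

T = 113.5 min = 6810.0 s.
During one orbit Earth rotates (6810.0 / 86164) × 360° = 28.45°.

28.5°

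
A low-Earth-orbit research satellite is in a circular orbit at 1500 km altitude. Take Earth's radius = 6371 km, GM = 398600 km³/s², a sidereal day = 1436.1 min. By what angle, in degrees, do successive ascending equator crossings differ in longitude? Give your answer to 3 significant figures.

Semi-major axis a = 6371 + 1500 = 7871 km. Period T = 2π√(a³/μ) = 2π√(7871³/398600) = 6949.5 s = 115.83 min.
During one orbit Earth rotates (6949.5 / 86166) × 360° = 29.04°.

29.0°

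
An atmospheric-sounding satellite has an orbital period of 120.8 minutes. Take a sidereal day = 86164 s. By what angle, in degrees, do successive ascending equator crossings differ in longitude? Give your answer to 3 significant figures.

30.3°

T = 120.8 min = 7248.0 s.
During one orbit Earth rotates (7248.0 / 86164) × 360° = 30.28°.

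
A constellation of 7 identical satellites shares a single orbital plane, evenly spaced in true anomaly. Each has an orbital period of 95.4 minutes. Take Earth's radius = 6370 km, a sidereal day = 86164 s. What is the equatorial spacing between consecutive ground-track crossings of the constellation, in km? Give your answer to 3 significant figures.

T = 95.4 min = 5724.0 s.
Single-satellite node shift = (5724.0/86164) × 360° = 23.92°.
With 7 satellites evenly phased, successive equator crossings are 23.92/7 = 3.416° apart.
That is 3.416 × 111.2 = 380 km at the equator.

380 km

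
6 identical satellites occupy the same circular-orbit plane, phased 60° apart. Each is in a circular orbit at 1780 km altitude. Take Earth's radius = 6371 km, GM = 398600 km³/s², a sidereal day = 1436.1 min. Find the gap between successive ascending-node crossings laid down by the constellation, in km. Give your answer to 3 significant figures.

567 km

Semi-major axis a = 6371 + 1780 = 8151 km. Period T = 2π√(a³/μ) = 2π√(8151³/398600) = 7323.6 s = 122.06 min.
Single-satellite node shift = (7323.6/86166) × 360° = 30.60°.
With 6 satellites evenly phased, successive equator crossings are 30.60/6 = 5.100° apart.
That is 5.100 × 111.2 = 567 km at the equator.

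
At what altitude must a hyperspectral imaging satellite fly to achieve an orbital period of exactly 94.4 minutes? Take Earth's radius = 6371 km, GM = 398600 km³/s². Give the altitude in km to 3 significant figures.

T = 94.4 min = 5664.0 s.
From T = 2π√(a³/μ): a = (μ T²/4π²)^(1/3) = (398600 × 5664.0² / 4π²)^(1/3) = 6868 km.
Altitude h = a − R = 6868 − 6371 = 497 km.

497 km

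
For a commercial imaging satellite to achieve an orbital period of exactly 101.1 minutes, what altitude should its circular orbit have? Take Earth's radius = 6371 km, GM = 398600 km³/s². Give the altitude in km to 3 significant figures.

T = 101.1 min = 6066.0 s.
From T = 2π√(a³/μ): a = (μ T²/4π²)^(1/3) = (398600 × 6066.0² / 4π²)^(1/3) = 7189 km.
Altitude h = a − R = 7189 − 6371 = 818 km.

818 km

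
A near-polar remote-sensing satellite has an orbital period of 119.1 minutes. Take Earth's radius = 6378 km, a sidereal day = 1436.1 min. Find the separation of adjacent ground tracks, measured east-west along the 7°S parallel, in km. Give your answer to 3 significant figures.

T = 119.1 min = 7146.0 s.
Node shift per orbit = (7146.0/86166) × 360° = 29.86°.
Equatorial spacing = 29.86 × 111.3 km/° = 3323 km.
At 7° latitude, spacing = 3323 × cos(7°) = 3299 km.

3300 km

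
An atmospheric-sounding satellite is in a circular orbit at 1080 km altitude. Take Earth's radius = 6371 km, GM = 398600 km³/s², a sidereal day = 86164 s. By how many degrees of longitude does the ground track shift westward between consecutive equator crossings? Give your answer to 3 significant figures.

26.7°

Semi-major axis a = 6371 + 1080 = 7451 km. Period T = 2π√(a³/μ) = 2π√(7451³/398600) = 6400.8 s = 106.68 min.
During one orbit Earth rotates (6400.8 / 86164) × 360° = 26.74°.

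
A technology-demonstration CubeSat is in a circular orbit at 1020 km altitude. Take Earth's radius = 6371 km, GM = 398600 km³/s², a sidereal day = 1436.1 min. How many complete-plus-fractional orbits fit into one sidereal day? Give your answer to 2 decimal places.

Semi-major axis a = 6371 + 1020 = 7391 km. Period T = 2π√(a³/μ) = 2π√(7391³/398600) = 6323.6 s = 105.39 min.
Orbits per sidereal day = 86166 / 6323.6 = 13.626.

13.63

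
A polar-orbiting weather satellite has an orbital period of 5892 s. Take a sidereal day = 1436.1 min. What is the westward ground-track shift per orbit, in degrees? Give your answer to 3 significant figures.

24.6°

During one orbit Earth rotates (5892.0 / 86166) × 360° = 24.62°.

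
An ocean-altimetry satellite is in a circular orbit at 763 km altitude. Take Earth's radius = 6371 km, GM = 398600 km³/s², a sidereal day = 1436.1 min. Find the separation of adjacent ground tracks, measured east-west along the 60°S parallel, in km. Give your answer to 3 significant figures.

1390 km

Semi-major axis a = 6371 + 763 = 7134 km. Period T = 2π√(a³/μ) = 2π√(7134³/398600) = 5996.7 s = 99.94 min.
Node shift per orbit = (5996.7/86166) × 360° = 25.05°.
Equatorial spacing = 25.05 × 111.2 km/° = 2786 km.
At 60° latitude, spacing = 2786 × cos(60°) = 1393 km.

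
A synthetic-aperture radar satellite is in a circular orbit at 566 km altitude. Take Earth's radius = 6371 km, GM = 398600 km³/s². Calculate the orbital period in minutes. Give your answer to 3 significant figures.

Semi-major axis a = 6371 + 566 = 6937 km. Period T = 2π√(a³/μ) = 2π√(6937³/398600) = 5750.0 s = 95.83 min.

95.8 min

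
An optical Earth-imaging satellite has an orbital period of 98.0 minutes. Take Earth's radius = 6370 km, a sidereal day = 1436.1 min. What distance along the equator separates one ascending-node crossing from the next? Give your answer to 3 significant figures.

2730 km

T = 98.0 min = 5880.0 s.
During one orbit Earth rotates (5880.0 / 86166) × 360° = 24.57°.
At the equator that is 24.57° × (2π·6370/360) km/° = 24.57 × 111.2 = 2731 km.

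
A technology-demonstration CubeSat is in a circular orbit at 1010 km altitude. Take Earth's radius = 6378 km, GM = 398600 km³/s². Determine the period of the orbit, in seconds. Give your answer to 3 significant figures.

6320 seconds

Semi-major axis a = 6378 + 1010 = 7388 km. Period T = 2π√(a³/μ) = 2π√(7388³/398600) = 6319.8 s = 105.33 min.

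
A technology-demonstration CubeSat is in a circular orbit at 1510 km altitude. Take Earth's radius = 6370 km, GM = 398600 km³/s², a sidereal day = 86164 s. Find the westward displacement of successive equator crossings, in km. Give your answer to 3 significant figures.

Semi-major axis a = 6370 + 1510 = 7880 km. Period T = 2π√(a³/μ) = 2π√(7880³/398600) = 6961.5 s = 116.02 min.
During one orbit Earth rotates (6961.5 / 86164) × 360° = 29.09°.
At the equator that is 29.09° × (2π·6370/360) km/° = 29.09 × 111.2 = 3234 km.

3230 km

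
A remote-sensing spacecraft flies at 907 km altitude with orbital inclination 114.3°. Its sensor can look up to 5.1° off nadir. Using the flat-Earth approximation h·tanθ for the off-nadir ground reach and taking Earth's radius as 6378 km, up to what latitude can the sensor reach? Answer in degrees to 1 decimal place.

66.4°

Retrograde orbit: the ground track reaches ±(180° − i) = ±(180 − 114.3) = ±65.7°.
Sensor half-swath on the ground ≈ 907·tan(5.1°) = 81 km = 0.73° of latitude.
Maximum observable latitude ≈ 65.7 + 0.73 = 66.4°.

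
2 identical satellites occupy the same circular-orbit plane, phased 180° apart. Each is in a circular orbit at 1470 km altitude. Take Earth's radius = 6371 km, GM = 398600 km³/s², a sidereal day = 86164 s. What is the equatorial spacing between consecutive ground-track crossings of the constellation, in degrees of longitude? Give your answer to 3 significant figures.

Semi-major axis a = 6371 + 1470 = 7841 km. Period T = 2π√(a³/μ) = 2π√(7841³/398600) = 6909.8 s = 115.16 min.
Single-satellite node shift = (6909.8/86164) × 360° = 28.87°.
With 2 satellites evenly phased, successive equator crossings are 28.87/2 = 14.435° apart.

14.4°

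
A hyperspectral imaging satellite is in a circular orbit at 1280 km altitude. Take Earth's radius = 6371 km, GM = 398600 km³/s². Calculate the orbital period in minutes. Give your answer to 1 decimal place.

111.0 min

Semi-major axis a = 6371 + 1280 = 7651 km. Period T = 2π√(a³/μ) = 2π√(7651³/398600) = 6660.2 s = 111.00 min.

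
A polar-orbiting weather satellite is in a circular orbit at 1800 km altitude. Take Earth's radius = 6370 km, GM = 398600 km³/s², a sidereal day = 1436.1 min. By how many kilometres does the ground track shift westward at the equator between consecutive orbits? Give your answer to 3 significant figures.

Semi-major axis a = 6370 + 1800 = 8170 km. Period T = 2π√(a³/μ) = 2π√(8170³/398600) = 7349.3 s = 122.49 min.
During one orbit Earth rotates (7349.3 / 86166) × 360° = 30.71°.
At the equator that is 30.71° × (2π·6370/360) km/° = 30.71 × 111.2 = 3414 km.

3410 km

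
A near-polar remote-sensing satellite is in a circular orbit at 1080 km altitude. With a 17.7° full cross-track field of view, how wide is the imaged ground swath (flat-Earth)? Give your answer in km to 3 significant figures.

336 km

Half-angle = 17.7°/2 = 8.85°.
Swath width ≈ 2h·tan(θ/2) = 2 × 1080 × tan(8.85°) = 336.3 km.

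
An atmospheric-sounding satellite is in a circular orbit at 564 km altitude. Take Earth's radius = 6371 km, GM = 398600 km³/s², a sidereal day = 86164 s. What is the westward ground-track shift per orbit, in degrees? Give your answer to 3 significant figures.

24.0°

Semi-major axis a = 6371 + 564 = 6935 km. Period T = 2π√(a³/μ) = 2π√(6935³/398600) = 5747.5 s = 95.79 min.
During one orbit Earth rotates (5747.5 / 86164) × 360° = 24.01°.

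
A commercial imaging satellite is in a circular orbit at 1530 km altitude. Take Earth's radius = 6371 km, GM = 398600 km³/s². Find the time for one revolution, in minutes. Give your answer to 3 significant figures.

116 min

Semi-major axis a = 6371 + 1530 = 7901 km. Period T = 2π√(a³/μ) = 2π√(7901³/398600) = 6989.3 s = 116.49 min.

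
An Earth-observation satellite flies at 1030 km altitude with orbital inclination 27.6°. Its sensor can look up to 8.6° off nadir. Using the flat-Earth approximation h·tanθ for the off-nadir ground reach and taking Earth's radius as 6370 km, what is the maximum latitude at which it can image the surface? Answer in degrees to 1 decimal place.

29.0°

For a prograde orbit the ground track reaches latitude ±i = ±27.6°.
Sensor half-swath on the ground ≈ 1030·tan(8.6°) = 156 km = 1.40° of latitude.
Maximum observable latitude ≈ 27.6 + 1.40 = 29.0°.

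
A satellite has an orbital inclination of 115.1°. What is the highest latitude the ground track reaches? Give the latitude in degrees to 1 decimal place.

64.9°

Retrograde orbit: the ground track reaches ±(180° − i) = ±(180 − 115.1) = ±64.9°.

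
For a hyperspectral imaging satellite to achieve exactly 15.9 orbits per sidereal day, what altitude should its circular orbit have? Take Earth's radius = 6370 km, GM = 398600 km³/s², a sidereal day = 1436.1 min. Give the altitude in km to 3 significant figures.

Required period T = 86166 / 15.9 = 5419.2 s.
From T = 2π√(a³/μ): a = (μ T²/4π²)^(1/3) = (398600 × 5419.2² / 4π²)^(1/3) = 6668 km.
Altitude h = a − R = 6668 − 6370 = 298 km.

298 km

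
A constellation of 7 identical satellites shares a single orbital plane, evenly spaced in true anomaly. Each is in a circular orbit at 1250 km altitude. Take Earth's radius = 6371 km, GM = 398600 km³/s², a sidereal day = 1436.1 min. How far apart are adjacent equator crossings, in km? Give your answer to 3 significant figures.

439 km

Semi-major axis a = 6371 + 1250 = 7621 km. Period T = 2π√(a³/μ) = 2π√(7621³/398600) = 6621.1 s = 110.35 min.
Single-satellite node shift = (6621.1/86166) × 360° = 27.66°.
With 7 satellites evenly phased, successive equator crossings are 27.66/7 = 3.952° apart.
That is 3.952 × 111.2 = 439 km at the equator.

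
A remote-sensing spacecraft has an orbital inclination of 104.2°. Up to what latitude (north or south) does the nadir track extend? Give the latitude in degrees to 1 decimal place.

Retrograde orbit: the ground track reaches ±(180° − i) = ±(180 − 104.2) = ±75.8°.

75.8°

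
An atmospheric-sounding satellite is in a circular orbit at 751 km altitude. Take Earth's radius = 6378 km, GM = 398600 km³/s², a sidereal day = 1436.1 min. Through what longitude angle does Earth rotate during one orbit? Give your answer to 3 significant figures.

25.0°

Semi-major axis a = 6378 + 751 = 7129 km. Period T = 2π√(a³/μ) = 2π√(7129³/398600) = 5990.4 s = 99.84 min.
During one orbit Earth rotates (5990.4 / 86166) × 360° = 25.03°.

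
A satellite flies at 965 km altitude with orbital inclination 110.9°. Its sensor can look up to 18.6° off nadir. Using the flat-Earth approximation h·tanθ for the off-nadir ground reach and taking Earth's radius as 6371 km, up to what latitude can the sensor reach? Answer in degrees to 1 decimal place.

72.0°

Retrograde orbit: the ground track reaches ±(180° − i) = ±(180 − 110.9) = ±69.1°.
Sensor half-swath on the ground ≈ 965·tan(18.6°) = 325 km = 2.92° of latitude.
Maximum observable latitude ≈ 69.1 + 2.92 = 72.0°.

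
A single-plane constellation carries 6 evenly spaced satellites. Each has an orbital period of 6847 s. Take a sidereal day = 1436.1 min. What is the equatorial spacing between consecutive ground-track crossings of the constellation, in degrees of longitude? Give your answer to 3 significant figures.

Single-satellite node shift = (6847.0/86166) × 360° = 28.61°.
With 6 satellites evenly phased, successive equator crossings are 28.61/6 = 4.768° apart.

4.77°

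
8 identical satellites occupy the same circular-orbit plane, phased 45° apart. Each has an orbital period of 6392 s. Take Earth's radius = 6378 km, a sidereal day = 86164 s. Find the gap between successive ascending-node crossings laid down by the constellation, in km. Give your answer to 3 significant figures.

372 km

Single-satellite node shift = (6392.0/86164) × 360° = 26.71°.
With 8 satellites evenly phased, successive equator crossings are 26.71/8 = 3.338° apart.
That is 3.338 × 111.3 = 372 km at the equator.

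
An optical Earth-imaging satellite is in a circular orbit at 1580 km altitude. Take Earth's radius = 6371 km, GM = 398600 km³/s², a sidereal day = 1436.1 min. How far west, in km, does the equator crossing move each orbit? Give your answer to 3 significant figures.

Semi-major axis a = 6371 + 1580 = 7951 km. Period T = 2π√(a³/μ) = 2π√(7951³/398600) = 7055.8 s = 117.60 min.
During one orbit Earth rotates (7055.8 / 86166) × 360° = 29.48°.
At the equator that is 29.48° × (2π·6371/360) km/° = 29.48 × 111.2 = 3278 km.

3280 km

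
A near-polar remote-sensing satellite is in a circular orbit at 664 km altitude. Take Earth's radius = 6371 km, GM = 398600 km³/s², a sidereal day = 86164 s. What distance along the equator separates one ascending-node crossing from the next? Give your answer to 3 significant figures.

Semi-major axis a = 6371 + 664 = 7035 km. Period T = 2π√(a³/μ) = 2π√(7035³/398600) = 5872.3 s = 97.87 min.
During one orbit Earth rotates (5872.3 / 86164) × 360° = 24.53°.
At the equator that is 24.53° × (2π·6371/360) km/° = 24.53 × 111.2 = 2728 km.

2730 km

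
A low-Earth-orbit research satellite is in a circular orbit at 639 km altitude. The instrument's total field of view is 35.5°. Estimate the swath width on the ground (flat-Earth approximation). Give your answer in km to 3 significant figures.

Half-angle = 35.5°/2 = 17.75°.
Swath width ≈ 2h·tan(θ/2) = 2 × 639 × tan(17.75°) = 409.1 km.

409 km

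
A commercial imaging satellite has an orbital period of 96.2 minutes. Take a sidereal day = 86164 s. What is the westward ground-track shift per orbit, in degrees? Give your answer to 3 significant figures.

T = 96.2 min = 5772.0 s.
During one orbit Earth rotates (5772.0 / 86164) × 360° = 24.12°.

24.1°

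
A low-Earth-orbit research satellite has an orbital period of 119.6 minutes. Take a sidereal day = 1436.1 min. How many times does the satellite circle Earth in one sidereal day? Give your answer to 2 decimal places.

T = 119.6 min = 7176.0 s.
Orbits per sidereal day = 86166 / 7176.0 = 12.008.

12.01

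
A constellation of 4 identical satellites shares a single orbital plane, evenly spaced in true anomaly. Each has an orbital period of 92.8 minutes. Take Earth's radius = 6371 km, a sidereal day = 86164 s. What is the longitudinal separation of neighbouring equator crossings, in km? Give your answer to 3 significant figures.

T = 92.8 min = 5568.0 s.
Single-satellite node shift = (5568.0/86164) × 360° = 23.26°.
With 4 satellites evenly phased, successive equator crossings are 23.26/4 = 5.816° apart.
That is 5.816 × 111.2 = 647 km at the equator.

647 km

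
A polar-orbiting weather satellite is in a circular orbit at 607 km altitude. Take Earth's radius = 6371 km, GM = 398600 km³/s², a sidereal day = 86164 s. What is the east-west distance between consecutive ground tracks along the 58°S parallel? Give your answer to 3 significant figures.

1430 km

Semi-major axis a = 6371 + 607 = 6978 km. Period T = 2π√(a³/μ) = 2π√(6978³/398600) = 5801.1 s = 96.68 min.
Node shift per orbit = (5801.1/86164) × 360° = 24.24°.
Equatorial spacing = 24.24 × 111.2 km/° = 2695 km.
At 58° latitude, spacing = 2695 × cos(58°) = 1428 km.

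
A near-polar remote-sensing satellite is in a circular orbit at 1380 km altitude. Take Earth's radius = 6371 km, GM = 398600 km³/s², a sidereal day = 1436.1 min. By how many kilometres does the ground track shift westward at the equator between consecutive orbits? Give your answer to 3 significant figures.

3160 km

Semi-major axis a = 6371 + 1380 = 7751 km. Period T = 2π√(a³/μ) = 2π√(7751³/398600) = 6791.2 s = 113.19 min.
During one orbit Earth rotates (6791.2 / 86166) × 360° = 28.37°.
At the equator that is 28.37° × (2π·6371/360) km/° = 28.37 × 111.2 = 3155 km.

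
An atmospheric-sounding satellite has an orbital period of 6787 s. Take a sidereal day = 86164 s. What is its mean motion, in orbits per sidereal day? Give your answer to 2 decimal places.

Orbits per sidereal day = 86164 / 6787.0 = 12.695.

12.70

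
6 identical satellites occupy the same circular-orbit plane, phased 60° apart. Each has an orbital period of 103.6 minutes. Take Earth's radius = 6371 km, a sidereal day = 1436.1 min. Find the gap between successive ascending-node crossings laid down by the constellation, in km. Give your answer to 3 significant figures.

T = 103.6 min = 6216.0 s.
Single-satellite node shift = (6216.0/86166) × 360° = 25.97°.
With 6 satellites evenly phased, successive equator crossings are 25.97/6 = 4.328° apart.
That is 4.328 × 111.2 = 481 km at the equator.

481 km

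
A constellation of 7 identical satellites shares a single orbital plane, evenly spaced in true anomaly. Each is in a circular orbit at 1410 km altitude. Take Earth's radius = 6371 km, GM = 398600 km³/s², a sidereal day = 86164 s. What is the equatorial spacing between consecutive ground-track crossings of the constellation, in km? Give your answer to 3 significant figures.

Semi-major axis a = 6371 + 1410 = 7781 km. Period T = 2π√(a³/μ) = 2π√(7781³/398600) = 6830.7 s = 113.84 min.
Single-satellite node shift = (6830.7/86164) × 360° = 28.54°.
With 7 satellites evenly phased, successive equator crossings are 28.54/7 = 4.077° apart.
That is 4.077 × 111.2 = 453 km at the equator.

453 km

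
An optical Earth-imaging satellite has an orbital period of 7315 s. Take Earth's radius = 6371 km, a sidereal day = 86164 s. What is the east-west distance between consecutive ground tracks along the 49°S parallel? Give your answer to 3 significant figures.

2230 km

Node shift per orbit = (7315.0/86164) × 360° = 30.56°.
Equatorial spacing = 30.56 × 111.2 km/° = 3398 km.
At 49° latitude, spacing = 3398 × cos(49°) = 2230 km.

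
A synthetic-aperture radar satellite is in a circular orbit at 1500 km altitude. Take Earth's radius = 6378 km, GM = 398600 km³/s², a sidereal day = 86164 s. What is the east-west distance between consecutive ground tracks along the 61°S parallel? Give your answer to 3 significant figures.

1570 km

Semi-major axis a = 6378 + 1500 = 7878 km. Period T = 2π√(a³/μ) = 2π√(7878³/398600) = 6958.8 s = 115.98 min.
Node shift per orbit = (6958.8/86164) × 360° = 29.07°.
Equatorial spacing = 29.07 × 111.3 km/° = 3236 km.
At 61° latitude, spacing = 3236 × cos(61°) = 1569 km.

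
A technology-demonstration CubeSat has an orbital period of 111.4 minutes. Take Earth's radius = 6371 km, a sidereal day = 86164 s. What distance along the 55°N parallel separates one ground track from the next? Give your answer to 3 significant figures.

T = 111.4 min = 6684.0 s.
Node shift per orbit = (6684.0/86164) × 360° = 27.93°.
Equatorial spacing = 27.93 × 111.2 km/° = 3105 km.
At 55° latitude, spacing = 3105 × cos(55°) = 1781 km.

1780 km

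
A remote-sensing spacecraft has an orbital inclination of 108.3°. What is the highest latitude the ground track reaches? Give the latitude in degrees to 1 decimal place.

71.7°

Retrograde orbit: the ground track reaches ±(180° − i) = ±(180 − 108.3) = ±71.7°.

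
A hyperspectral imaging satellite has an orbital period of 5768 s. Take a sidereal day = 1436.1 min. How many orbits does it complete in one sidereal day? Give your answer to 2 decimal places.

Orbits per sidereal day = 86166 / 5768.0 = 14.939.

14.94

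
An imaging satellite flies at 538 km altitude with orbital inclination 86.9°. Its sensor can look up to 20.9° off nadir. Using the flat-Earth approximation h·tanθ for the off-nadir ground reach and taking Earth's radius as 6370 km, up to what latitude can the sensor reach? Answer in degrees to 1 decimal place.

88.7°

For a prograde orbit the ground track reaches latitude ±i = ±86.9°.
Sensor half-swath on the ground ≈ 538·tan(20.9°) = 205 km = 1.85° of latitude.
Maximum observable latitude ≈ 86.9 + 1.85 = 88.7°.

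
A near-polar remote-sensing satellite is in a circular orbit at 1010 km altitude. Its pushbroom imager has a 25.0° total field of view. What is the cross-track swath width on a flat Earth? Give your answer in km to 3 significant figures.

Half-angle = 25.0°/2 = 12.5°.
Swath width ≈ 2h·tan(θ/2) = 2 × 1010 × tan(12.5°) = 447.8 km.

448 km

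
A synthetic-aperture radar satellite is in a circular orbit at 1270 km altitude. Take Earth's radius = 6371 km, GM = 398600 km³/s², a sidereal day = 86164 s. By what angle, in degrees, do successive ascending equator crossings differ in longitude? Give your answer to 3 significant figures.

27.8°

Semi-major axis a = 6371 + 1270 = 7641 km. Period T = 2π√(a³/μ) = 2π√(7641³/398600) = 6647.2 s = 110.79 min.
During one orbit Earth rotates (6647.2 / 86164) × 360° = 27.77°.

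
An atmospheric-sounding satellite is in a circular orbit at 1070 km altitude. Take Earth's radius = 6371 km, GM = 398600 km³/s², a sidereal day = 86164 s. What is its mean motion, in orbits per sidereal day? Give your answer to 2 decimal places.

13.49

Semi-major axis a = 6371 + 1070 = 7441 km. Period T = 2π√(a³/μ) = 2π√(7441³/398600) = 6387.9 s = 106.47 min.
Orbits per sidereal day = 86164 / 6387.9 = 13.489.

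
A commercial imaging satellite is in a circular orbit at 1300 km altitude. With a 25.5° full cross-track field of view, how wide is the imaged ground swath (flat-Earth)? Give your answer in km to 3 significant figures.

Half-angle = 25.5°/2 = 12.75°.
Swath width ≈ 2h·tan(θ/2) = 2 × 1300 × tan(12.75°) = 588.3 km.

588 km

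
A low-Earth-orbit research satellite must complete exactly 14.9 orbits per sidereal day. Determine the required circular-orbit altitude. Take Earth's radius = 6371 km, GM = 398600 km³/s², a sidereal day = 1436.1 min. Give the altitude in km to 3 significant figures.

Required period T = 86166 / 14.9 = 5783.0 s.
From T = 2π√(a³/μ): a = (μ T²/4π²)^(1/3) = (398600 × 5783.0² / 4π²)^(1/3) = 6963 km.
Altitude h = a − R = 6963 − 6371 = 592 km.

592 km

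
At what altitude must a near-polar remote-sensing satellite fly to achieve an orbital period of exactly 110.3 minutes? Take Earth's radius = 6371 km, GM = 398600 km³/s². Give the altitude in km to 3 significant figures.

T = 110.3 min = 6618.0 s.
From T = 2π√(a³/μ): a = (μ T²/4π²)^(1/3) = (398600 × 6618.0² / 4π²)^(1/3) = 7619 km.
Altitude h = a − R = 7619 − 6371 = 1248 km.

1250 km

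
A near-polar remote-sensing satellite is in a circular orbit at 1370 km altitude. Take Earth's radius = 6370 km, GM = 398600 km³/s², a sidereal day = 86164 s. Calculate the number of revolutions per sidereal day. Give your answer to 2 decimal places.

12.71

Semi-major axis a = 6370 + 1370 = 7740 km. Period T = 2π√(a³/μ) = 2π√(7740³/398600) = 6776.8 s = 112.95 min.
Orbits per sidereal day = 86164 / 6776.8 = 12.715.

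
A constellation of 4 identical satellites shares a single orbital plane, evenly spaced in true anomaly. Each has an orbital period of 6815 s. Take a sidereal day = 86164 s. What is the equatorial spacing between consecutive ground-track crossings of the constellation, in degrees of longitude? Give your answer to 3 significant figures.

Single-satellite node shift = (6815.0/86164) × 360° = 28.47°.
With 4 satellites evenly phased, successive equator crossings are 28.47/4 = 7.118° apart.

7.12°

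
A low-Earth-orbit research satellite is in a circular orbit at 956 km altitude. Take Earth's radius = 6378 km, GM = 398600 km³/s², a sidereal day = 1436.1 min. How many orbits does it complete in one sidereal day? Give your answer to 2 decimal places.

Semi-major axis a = 6378 + 956 = 7334 km. Period T = 2π√(a³/μ) = 2π√(7334³/398600) = 6250.6 s = 104.18 min.
Orbits per sidereal day = 86166 / 6250.6 = 13.785.

13.79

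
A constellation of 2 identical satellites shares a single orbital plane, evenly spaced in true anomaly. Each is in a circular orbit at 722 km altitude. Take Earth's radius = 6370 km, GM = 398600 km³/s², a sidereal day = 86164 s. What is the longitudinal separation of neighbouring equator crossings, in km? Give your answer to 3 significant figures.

Semi-major axis a = 6370 + 722 = 7092 km. Period T = 2π√(a³/μ) = 2π√(7092³/398600) = 5943.8 s = 99.06 min.
Single-satellite node shift = (5943.8/86164) × 360° = 24.83°.
With 2 satellites evenly phased, successive equator crossings are 24.83/2 = 12.417° apart.
That is 12.417 × 111.2 = 1380 km at the equator.

1380 km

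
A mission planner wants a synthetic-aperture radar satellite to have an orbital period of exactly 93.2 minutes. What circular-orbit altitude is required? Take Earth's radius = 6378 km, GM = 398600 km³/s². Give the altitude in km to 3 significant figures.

T = 93.2 min = 5592.0 s.
From T = 2π√(a³/μ): a = (μ T²/4π²)^(1/3) = (398600 × 5592.0² / 4π²)^(1/3) = 6809 km.
Altitude h = a − R = 6809 − 6378 = 431 km.

431 km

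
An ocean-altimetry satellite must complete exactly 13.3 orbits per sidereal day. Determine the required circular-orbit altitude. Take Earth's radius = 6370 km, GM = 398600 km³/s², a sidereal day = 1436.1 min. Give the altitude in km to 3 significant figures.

Required period T = 86166 / 13.3 = 6478.6 s.
From T = 2π√(a³/μ): a = (μ T²/4π²)^(1/3) = (398600 × 6478.6² / 4π²)^(1/3) = 7511 km.
Altitude h = a − R = 7511 − 6370 = 1141 km.

1140 km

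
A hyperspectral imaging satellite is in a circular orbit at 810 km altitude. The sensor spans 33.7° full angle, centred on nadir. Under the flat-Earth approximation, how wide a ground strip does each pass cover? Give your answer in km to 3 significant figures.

Half-angle = 33.7°/2 = 16.85°.
Swath width ≈ 2h·tan(θ/2) = 2 × 810 × tan(16.85°) = 490.6 km.

491 km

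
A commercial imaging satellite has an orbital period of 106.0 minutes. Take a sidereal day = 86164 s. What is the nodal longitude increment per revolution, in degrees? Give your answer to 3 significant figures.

26.6°

T = 106.0 min = 6360.0 s.
During one orbit Earth rotates (6360.0 / 86164) × 360° = 26.57°.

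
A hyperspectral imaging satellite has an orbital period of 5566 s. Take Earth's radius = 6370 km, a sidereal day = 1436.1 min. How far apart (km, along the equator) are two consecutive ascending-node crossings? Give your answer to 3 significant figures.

During one orbit Earth rotates (5566.0 / 86166) × 360° = 23.25°.
At the equator that is 23.25° × (2π·6370/360) km/° = 23.25 × 111.2 = 2585 km.

2590 km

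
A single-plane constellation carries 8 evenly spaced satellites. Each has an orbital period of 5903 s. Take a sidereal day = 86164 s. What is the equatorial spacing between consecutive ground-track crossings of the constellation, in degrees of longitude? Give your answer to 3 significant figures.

3.08°

Single-satellite node shift = (5903.0/86164) × 360° = 24.66°.
With 8 satellites evenly phased, successive equator crossings are 24.66/8 = 3.083° apart.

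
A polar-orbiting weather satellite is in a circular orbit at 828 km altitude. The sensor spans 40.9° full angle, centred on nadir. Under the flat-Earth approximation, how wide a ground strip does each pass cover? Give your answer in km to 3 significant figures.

618 km

Half-angle = 40.9°/2 = 20.45°.
Swath width ≈ 2h·tan(θ/2) = 2 × 828 × tan(20.45°) = 617.5 km.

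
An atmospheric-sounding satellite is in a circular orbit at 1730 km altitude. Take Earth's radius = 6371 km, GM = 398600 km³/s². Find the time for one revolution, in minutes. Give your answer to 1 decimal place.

120.9 min

Semi-major axis a = 6371 + 1730 = 8101 km. Period T = 2π√(a³/μ) = 2π√(8101³/398600) = 7256.4 s = 120.94 min.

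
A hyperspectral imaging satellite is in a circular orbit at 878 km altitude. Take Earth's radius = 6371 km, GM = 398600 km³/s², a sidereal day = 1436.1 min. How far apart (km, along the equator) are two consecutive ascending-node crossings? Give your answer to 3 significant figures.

2850 km

Semi-major axis a = 6371 + 878 = 7249 km. Period T = 2π√(a³/μ) = 2π√(7249³/398600) = 6142.3 s = 102.37 min.
During one orbit Earth rotates (6142.3 / 86166) × 360° = 25.66°.
At the equator that is 25.66° × (2π·6371/360) km/° = 25.66 × 111.2 = 2854 km.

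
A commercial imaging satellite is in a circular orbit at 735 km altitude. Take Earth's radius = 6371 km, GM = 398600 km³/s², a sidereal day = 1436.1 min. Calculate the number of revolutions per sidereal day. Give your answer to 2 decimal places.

Semi-major axis a = 6371 + 735 = 7106 km. Period T = 2π√(a³/μ) = 2π√(7106³/398600) = 5961.4 s = 99.36 min.
Orbits per sidereal day = 86166 / 5961.4 = 14.454.

14.45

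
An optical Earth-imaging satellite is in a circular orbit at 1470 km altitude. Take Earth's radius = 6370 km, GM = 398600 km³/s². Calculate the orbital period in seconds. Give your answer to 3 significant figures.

Semi-major axis a = 6370 + 1470 = 7840 km. Period T = 2π√(a³/μ) = 2π√(7840³/398600) = 6908.5 s = 115.14 min.

6910 seconds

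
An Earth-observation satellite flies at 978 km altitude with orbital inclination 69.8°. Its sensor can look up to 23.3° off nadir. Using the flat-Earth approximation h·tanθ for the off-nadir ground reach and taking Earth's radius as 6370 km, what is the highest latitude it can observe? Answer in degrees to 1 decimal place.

For a prograde orbit the ground track reaches latitude ±i = ±69.8°.
Sensor half-swath on the ground ≈ 978·tan(23.3°) = 421 km = 3.79° of latitude.
Maximum observable latitude ≈ 69.8 + 3.79 = 73.6°.

73.6°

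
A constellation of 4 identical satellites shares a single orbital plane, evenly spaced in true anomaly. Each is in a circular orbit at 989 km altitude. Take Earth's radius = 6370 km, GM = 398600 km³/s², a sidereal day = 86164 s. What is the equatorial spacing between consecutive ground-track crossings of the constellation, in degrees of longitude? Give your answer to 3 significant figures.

6.56°

Semi-major axis a = 6370 + 989 = 7359 km. Period T = 2π√(a³/μ) = 2π√(7359³/398600) = 6282.6 s = 104.71 min.
Single-satellite node shift = (6282.6/86164) × 360° = 26.25°.
With 4 satellites evenly phased, successive equator crossings are 26.25/4 = 6.562° apart.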